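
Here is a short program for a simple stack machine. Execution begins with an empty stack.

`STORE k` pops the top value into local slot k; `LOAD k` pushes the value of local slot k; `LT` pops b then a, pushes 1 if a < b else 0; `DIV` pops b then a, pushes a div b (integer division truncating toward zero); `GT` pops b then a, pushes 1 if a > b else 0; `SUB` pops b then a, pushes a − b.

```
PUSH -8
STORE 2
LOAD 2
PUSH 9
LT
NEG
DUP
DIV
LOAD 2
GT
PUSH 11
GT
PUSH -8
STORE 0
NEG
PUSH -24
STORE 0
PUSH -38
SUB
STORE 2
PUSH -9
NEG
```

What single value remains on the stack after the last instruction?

PUSH -8  -> -8
STORE 2  -> (empty)
LOAD 2   -> -8
PUSH 9   -> -8 9
LT       -> 1
NEG      -> -1
DUP      -> -1 -1
DIV      -> 1
LOAD 2   -> 1 -8
GT       -> 1
PUSH 11  -> 1 11
GT       -> 0
PUSH -8  -> 0 -8
STORE 0  -> 0
NEG      -> 0
PUSH -24 -> 0 -24
STORE 0  -> 0
PUSH -38 -> 0 -38
SUB      -> 38
STORE 2  -> (empty)
PUSH -9  -> -9
NEG      -> 9

9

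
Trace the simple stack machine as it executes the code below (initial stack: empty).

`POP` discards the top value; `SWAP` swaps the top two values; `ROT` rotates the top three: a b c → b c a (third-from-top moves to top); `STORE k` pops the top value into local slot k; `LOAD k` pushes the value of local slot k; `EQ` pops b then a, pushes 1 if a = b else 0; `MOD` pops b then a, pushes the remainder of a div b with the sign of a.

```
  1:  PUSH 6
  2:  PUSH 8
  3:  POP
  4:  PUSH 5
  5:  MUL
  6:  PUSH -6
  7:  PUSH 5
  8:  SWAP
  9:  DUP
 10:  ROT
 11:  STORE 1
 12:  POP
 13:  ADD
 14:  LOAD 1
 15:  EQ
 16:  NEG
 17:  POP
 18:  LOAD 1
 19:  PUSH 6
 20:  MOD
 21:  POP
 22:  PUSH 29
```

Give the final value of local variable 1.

5

PUSH 6  → [6]
PUSH 8  → [6, 8]
POP     → [6]
PUSH 5  → [6, 5]
MUL     → [30]
PUSH -6 → [30, -6]
PUSH 5  → [30, -6, 5]
SWAP    → [30, 5, -6]
DUP     → [30, 5, -6, -6]
ROT     → [30, -6, -6, 5]
STORE 1 → [30, -6, -6]
POP     → [30, -6]
ADD     → [24]
LOAD 1  → [24, 5]
EQ      → [0]
NEG     → [0]
POP     → []
LOAD 1  → [5]
PUSH 6  → [5, 6]
MOD     → [5]
POP     → []
PUSH 29 → [29]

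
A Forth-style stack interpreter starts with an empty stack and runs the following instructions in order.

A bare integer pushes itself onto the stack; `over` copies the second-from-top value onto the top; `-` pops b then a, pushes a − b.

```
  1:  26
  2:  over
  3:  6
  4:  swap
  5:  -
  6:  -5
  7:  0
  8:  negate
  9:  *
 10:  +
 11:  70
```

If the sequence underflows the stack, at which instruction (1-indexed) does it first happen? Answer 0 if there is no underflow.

2

26 -> [26]
over  — needs 2 operands, stack has 1 → underflow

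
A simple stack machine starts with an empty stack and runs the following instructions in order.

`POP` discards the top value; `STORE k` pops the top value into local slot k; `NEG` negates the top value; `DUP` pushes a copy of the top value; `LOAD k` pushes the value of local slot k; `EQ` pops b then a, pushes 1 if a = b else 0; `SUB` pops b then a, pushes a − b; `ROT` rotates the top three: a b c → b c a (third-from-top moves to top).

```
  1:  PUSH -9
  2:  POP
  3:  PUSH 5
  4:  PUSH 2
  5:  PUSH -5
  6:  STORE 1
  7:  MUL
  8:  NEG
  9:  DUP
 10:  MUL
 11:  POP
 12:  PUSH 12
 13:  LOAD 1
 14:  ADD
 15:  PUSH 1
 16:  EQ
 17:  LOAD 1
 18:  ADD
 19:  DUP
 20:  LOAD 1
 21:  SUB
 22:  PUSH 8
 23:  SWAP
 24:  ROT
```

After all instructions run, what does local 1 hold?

-5

PUSH -9 : [-9]
POP     : []
PUSH 5  : [5]
PUSH 2  : [5, 2]
PUSH -5 : [5, 2, -5]
STORE 1 : [5, 2]
MUL     : [10]
NEG     : [-10]
DUP     : [-10, -10]
MUL     : [100]
POP     : []
PUSH 12 : [12]
LOAD 1  : [12, -5]
ADD     : [7]
PUSH 1  : [7, 1]
EQ      : [0]
LOAD 1  : [0, -5]
ADD     : [-5]
DUP     : [-5, -5]
LOAD 1  : [-5, -5, -5]
SUB     : [-5, 0]
PUSH 8  : [-5, 0, 8]
SWAP    : [-5, 8, 0]
ROT     : [8, 0, -5]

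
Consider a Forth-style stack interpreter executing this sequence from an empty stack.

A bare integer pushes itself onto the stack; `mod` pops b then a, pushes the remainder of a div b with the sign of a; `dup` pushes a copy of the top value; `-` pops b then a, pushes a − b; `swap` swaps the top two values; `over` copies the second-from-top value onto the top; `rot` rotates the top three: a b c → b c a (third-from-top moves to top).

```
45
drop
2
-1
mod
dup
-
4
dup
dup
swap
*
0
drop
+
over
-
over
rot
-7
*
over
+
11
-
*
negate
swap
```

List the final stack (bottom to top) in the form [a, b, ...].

45      [45]
drop    []
2       [2]
-1      [2, -1]
mod     [0]
dup     [0, 0]
-       [0]
4       [0, 4]
dup     [0, 4, 4]
dup     [0, 4, 4, 4]
swap    [0, 4, 4, 4]
*       [0, 4, 16]
0       [0, 4, 16, 0]
drop    [0, 4, 16]
+       [0, 20]
over    [0, 20, 0]
-       [0, 20]
over    [0, 20, 0]
rot     [20, 0, 0]
-7      [20, 0, 0, -7]
*       [20, 0, 0]
over    [20, 0, 0, 0]
+       [20, 0, 0]
11      [20, 0, 0, 11]
-       [20, 0, -11]
*       [20, 0]
negate  [20, 0]
swap    [0, 20]

[0, 20]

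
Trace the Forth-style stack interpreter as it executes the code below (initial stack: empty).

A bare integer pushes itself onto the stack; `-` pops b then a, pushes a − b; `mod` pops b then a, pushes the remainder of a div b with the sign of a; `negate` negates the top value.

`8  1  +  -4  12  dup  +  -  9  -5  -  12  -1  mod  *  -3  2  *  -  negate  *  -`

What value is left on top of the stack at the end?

-159

8      -> [8]
1      -> [8, 1]
+      -> [9]
-4     -> [9, -4]
12     -> [9, -4, 12]
dup    -> [9, -4, 12, 12]
+      -> [9, -4, 24]
-      -> [9, -28]
9      -> [9, -28, 9]
-5     -> [9, -28, 9, -5]
-      -> [9, -28, 14]
12     -> [9, -28, 14, 12]
-1     -> [9, -28, 14, 12, -1]
mod    -> [9, -28, 14, 0]
*      -> [9, -28, 0]
-3     -> [9, -28, 0, -3]
2      -> [9, -28, 0, -3, 2]
*      -> [9, -28, 0, -6]
-      -> [9, -28, 6]
negate -> [9, -28, -6]
*      -> [9, 168]
-      -> [-159]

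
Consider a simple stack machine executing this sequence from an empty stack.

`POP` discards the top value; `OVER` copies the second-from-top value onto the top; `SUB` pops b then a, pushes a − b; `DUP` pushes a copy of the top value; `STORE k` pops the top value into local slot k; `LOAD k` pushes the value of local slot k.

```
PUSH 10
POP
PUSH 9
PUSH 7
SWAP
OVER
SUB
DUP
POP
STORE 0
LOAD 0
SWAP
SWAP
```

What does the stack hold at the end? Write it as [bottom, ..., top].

PUSH 10 → 10
POP     → (empty)
PUSH 9  → 9
PUSH 7  → 9 7
SWAP    → 7 9
OVER    → 7 9 7
SUB     → 7 2
DUP     → 7 2 2
POP     → 7 2
STORE 0 → 7
LOAD 0  → 7 2
SWAP    → 2 7
SWAP    → 7 2

[7, 2]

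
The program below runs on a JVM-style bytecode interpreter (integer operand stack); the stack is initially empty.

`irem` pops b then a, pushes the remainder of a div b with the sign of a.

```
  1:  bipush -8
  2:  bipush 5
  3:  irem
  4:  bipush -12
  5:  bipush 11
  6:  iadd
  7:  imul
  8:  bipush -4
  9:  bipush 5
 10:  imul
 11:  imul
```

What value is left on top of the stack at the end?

bipush -8  -> [-8]
bipush 5   -> [-8, 5]
irem       -> [-3]
bipush -12 -> [-3, -12]
bipush 11  -> [-3, -12, 11]
iadd       -> [-3, -1]
imul       -> [3]
bipush -4  -> [3, -4]
bipush 5   -> [3, -4, 5]
imul       -> [3, -20]
imul       -> [-60]

-60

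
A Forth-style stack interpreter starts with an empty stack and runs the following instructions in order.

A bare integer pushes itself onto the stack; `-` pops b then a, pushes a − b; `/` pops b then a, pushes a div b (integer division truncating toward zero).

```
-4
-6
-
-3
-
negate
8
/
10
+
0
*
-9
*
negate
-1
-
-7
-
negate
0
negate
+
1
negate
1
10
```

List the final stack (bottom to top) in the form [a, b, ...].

-4     : -4
-6     : -4 -6
-      : 2
-3     : 2 -3
-      : 5
negate : -5
8      : -5 8
/      : 0
10     : 0 10
+      : 10
0      : 10 0
*      : 0
-9     : 0 -9
*      : 0
negate : 0
-1     : 0 -1
-      : 1
-7     : 1 -7
-      : 8
negate : -8
0      : -8 0
negate : -8 0
+      : -8
1      : -8 1
negate : -8 -1
1      : -8 -1 1
10     : -8 -1 1 10

[-8, -1, 1, 10]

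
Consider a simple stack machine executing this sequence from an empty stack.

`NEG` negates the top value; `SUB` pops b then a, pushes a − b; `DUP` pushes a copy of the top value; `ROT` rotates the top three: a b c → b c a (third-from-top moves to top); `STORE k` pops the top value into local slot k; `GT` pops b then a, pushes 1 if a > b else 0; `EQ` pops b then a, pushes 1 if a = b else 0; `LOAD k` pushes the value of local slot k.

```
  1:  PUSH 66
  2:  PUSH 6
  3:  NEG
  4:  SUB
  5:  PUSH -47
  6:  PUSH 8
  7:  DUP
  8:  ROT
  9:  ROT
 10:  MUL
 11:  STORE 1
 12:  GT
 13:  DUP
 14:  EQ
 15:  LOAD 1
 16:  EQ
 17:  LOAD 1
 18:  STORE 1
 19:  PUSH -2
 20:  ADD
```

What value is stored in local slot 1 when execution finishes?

-376

PUSH 66  -> 66
PUSH 6   -> 66 6
NEG      -> 66 -6
SUB      -> 72
PUSH -47 -> 72 -47
PUSH 8   -> 72 -47 8
DUP      -> 72 -47 8 8
ROT      -> 72 8 8 -47
ROT      -> 72 8 -47 8
MUL      -> 72 8 -376
STORE 1  -> 72 8
GT       -> 1
DUP      -> 1 1
EQ       -> 1
LOAD 1   -> 1 -376
EQ       -> 0
LOAD 1   -> 0 -376
STORE 1  -> 0
PUSH -2  -> 0 -2
ADD      -> -2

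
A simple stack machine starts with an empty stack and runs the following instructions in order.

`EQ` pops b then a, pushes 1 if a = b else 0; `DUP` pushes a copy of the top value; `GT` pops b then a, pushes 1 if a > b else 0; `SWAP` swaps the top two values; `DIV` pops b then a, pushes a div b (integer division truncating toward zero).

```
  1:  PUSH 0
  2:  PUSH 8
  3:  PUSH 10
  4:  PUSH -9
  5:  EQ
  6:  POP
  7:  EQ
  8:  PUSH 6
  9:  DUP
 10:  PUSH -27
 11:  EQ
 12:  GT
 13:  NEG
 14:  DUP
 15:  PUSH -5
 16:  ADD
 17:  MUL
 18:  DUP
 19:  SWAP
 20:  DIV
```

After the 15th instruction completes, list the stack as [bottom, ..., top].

[0, -1, -1, -5]

PUSH 0   : 0
PUSH 8   : 0 8
PUSH 10  : 0 8 10
PUSH -9  : 0 8 10 -9
EQ       : 0 8 0
POP      : 0 8
EQ       : 0
PUSH 6   : 0 6
DUP      : 0 6 6
PUSH -27 : 0 6 6 -27
EQ       : 0 6 0
GT       : 0 1
NEG      : 0 -1
DUP      : 0 -1 -1
PUSH -5  : 0 -1 -1 -5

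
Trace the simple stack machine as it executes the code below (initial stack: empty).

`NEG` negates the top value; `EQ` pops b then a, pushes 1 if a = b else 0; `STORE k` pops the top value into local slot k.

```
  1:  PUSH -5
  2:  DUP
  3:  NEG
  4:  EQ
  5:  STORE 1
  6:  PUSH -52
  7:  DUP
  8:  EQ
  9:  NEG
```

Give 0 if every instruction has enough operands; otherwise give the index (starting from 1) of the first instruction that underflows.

0

PUSH -5  -> [-5]
DUP      -> [-5, -5]
NEG      -> [-5, 5]
EQ       -> [0]
STORE 1  -> []
PUSH -52 -> [-52]
DUP      -> [-52, -52]
EQ       -> [1]
NEG      -> [-1]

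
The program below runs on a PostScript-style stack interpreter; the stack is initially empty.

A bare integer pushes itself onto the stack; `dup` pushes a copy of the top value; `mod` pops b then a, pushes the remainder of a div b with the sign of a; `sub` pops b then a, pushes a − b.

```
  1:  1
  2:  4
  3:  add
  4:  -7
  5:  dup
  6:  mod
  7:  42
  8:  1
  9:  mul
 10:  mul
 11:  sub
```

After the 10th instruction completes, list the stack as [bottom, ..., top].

1   -> 1
4   -> 1 4
add -> 5
-7  -> 5 -7
dup -> 5 -7 -7
mod -> 5 0
42  -> 5 0 42
1   -> 5 0 42 1
mul -> 5 0 42
mul -> 5 0

[5, 0]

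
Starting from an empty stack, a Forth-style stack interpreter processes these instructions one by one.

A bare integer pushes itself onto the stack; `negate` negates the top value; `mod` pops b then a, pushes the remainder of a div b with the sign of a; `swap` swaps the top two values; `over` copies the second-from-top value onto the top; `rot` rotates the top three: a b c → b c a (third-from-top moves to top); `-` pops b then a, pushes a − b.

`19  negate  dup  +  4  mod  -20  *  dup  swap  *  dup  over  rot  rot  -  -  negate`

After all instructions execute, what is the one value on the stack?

19     -> [19]
negate -> [-19]
dup    -> [-19, -19]
+      -> [-38]
4      -> [-38, 4]
mod    -> [-2]
-20    -> [-2, -20]
*      -> [40]
dup    -> [40, 40]
swap   -> [40, 40]
*      -> [1600]
dup    -> [1600, 1600]
over   -> [1600, 1600, 1600]
rot    -> [1600, 1600, 1600]
rot    -> [1600, 1600, 1600]
-      -> [1600, 0]
-      -> [1600]
negate -> [-1600]

-1600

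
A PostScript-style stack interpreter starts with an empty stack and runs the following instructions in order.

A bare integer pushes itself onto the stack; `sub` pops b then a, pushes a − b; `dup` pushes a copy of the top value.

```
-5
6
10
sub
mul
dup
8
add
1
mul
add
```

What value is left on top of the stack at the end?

48

-5  -> -5
6   -> -5 6
10  -> -5 6 10
sub -> -5 -4
mul -> 20
dup -> 20 20
8   -> 20 20 8
add -> 20 28
1   -> 20 28 1
mul -> 20 28
add -> 48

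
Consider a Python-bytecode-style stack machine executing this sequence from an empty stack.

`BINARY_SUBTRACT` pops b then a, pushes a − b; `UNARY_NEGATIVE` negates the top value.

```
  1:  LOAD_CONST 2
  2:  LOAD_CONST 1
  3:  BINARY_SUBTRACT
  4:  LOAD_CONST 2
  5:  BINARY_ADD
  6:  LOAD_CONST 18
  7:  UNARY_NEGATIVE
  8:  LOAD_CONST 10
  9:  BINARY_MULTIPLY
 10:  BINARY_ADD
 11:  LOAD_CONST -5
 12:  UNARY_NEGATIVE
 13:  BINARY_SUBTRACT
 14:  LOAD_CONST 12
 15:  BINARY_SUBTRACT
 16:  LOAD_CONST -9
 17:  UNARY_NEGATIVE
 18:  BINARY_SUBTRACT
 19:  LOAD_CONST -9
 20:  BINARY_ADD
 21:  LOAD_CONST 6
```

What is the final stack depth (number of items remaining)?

2

LOAD_CONST 2    → 2
LOAD_CONST 1    → 2 1
BINARY_SUBTRACT → 1
LOAD_CONST 2    → 1 2
BINARY_ADD      → 3
LOAD_CONST 18   → 3 18
UNARY_NEGATIVE  → 3 -18
LOAD_CONST 10   → 3 -18 10
BINARY_MULTIPLY → 3 -180
BINARY_ADD      → -177
LOAD_CONST -5   → -177 -5
UNARY_NEGATIVE  → -177 5
BINARY_SUBTRACT → -182
LOAD_CONST 12   → -182 12
BINARY_SUBTRACT → -194
LOAD_CONST -9   → -194 -9
UNARY_NEGATIVE  → -194 9
BINARY_SUBTRACT → -203
LOAD_CONST -9   → -203 -9
BINARY_ADD      → -212
LOAD_CONST 6    → -212 6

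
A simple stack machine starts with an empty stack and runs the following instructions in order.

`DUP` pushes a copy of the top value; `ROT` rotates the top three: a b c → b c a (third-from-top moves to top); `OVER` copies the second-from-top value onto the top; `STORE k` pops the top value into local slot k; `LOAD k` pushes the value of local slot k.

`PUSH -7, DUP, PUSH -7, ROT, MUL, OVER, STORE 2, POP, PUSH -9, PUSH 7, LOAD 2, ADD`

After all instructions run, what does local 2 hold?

PUSH -7 → -7
DUP     → -7 -7
PUSH -7 → -7 -7 -7
ROT     → -7 -7 -7
MUL     → -7 49
OVER    → -7 49 -7
STORE 2 → -7 49
POP     → -7
PUSH -9 → -7 -9
PUSH 7  → -7 -9 7
LOAD 2  → -7 -9 7 -7
ADD     → -7 -9 0

-7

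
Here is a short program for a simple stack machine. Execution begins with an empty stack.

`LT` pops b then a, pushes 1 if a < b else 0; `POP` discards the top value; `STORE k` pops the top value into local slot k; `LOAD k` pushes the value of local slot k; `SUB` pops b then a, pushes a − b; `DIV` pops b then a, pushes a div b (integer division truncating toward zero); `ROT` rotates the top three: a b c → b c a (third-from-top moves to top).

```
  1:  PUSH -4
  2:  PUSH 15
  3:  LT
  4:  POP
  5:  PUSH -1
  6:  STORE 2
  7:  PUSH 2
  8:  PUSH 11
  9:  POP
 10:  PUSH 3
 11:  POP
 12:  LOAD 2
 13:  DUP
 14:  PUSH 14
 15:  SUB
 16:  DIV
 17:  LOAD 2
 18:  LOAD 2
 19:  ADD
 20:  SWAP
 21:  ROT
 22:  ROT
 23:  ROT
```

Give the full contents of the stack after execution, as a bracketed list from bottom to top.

[2, -2, 0]

PUSH -4 : [-4]
PUSH 15 : [-4, 15]
LT      : [1]
POP     : []
PUSH -1 : [-1]
STORE 2 : []
PUSH 2  : [2]
PUSH 11 : [2, 11]
POP     : [2]
PUSH 3  : [2, 3]
POP     : [2]
LOAD 2  : [2, -1]
DUP     : [2, -1, -1]
PUSH 14 : [2, -1, -1, 14]
SUB     : [2, -1, -15]
DIV     : [2, 0]
LOAD 2  : [2, 0, -1]
LOAD 2  : [2, 0, -1, -1]
ADD     : [2, 0, -2]
SWAP    : [2, -2, 0]
ROT     : [-2, 0, 2]
ROT     : [0, 2, -2]
ROT     : [2, -2, 0]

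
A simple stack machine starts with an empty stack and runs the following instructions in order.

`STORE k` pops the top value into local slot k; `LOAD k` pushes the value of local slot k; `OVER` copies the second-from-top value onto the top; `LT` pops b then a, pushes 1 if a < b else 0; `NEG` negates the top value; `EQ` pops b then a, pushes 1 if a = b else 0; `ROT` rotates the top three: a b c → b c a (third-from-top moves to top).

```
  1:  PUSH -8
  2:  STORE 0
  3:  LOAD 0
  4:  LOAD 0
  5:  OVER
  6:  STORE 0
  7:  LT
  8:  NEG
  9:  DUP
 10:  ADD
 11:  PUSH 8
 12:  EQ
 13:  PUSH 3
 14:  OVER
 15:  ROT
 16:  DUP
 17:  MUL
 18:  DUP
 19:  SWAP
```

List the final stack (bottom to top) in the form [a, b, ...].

[3, 0, 0, 0]

PUSH -8 → -8
STORE 0 → (empty)
LOAD 0  → -8
LOAD 0  → -8 -8
OVER    → -8 -8 -8
STORE 0 → -8 -8
LT      → 0
NEG     → 0
DUP     → 0 0
ADD     → 0
PUSH 8  → 0 8
EQ      → 0
PUSH 3  → 0 3
OVER    → 0 3 0
ROT     → 3 0 0
DUP     → 3 0 0 0
MUL     → 3 0 0
DUP     → 3 0 0 0
SWAP    → 3 0 0 0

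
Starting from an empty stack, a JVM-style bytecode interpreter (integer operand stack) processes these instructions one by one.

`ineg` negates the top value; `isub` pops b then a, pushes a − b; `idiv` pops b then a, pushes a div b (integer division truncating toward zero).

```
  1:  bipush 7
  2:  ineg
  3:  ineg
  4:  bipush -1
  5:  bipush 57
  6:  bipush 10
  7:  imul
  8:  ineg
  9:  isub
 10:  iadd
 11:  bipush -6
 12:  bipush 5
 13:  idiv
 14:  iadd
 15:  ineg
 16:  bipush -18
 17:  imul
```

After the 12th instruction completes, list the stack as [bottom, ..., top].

bipush 7  : 7
ineg      : -7
ineg      : 7
bipush -1 : 7 -1
bipush 57 : 7 -1 57
bipush 10 : 7 -1 57 10
imul      : 7 -1 570
ineg      : 7 -1 -570
isub      : 7 569
iadd      : 576
bipush -6 : 576 -6
bipush 5  : 576 -6 5

[576, -6, 5]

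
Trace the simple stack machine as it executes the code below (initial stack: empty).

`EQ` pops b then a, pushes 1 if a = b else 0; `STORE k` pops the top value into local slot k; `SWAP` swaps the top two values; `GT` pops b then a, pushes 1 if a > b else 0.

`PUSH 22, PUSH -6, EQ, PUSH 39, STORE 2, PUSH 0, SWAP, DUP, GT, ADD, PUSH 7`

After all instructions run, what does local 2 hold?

PUSH 22 → 22
PUSH -6 → 22 -6
EQ      → 0
PUSH 39 → 0 39
STORE 2 → 0
PUSH 0  → 0 0
SWAP    → 0 0
DUP     → 0 0 0
GT      → 0 0
ADD     → 0
PUSH 7  → 0 7

39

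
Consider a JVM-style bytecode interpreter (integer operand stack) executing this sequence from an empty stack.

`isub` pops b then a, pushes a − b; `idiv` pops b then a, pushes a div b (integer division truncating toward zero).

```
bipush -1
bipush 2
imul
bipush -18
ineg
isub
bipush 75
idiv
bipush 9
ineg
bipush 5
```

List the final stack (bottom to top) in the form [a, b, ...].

[0, -9, 5]

bipush -1  -> [-1]
bipush 2   -> [-1, 2]
imul       -> [-2]
bipush -18 -> [-2, -18]
ineg       -> [-2, 18]
isub       -> [-20]
bipush 75  -> [-20, 75]
idiv       -> [0]
bipush 9   -> [0, 9]
ineg       -> [0, -9]
bipush 5   -> [0, -9, 5]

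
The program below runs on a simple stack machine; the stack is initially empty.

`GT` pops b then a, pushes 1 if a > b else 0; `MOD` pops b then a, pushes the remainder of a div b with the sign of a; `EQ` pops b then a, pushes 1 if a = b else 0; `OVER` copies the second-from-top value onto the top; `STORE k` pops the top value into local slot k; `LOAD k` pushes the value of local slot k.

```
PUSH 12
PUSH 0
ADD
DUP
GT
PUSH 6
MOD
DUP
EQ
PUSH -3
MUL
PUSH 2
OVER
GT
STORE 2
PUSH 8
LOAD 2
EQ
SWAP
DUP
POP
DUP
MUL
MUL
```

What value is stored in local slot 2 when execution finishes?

PUSH 12 : 12
PUSH 0  : 12 0
ADD     : 12
DUP     : 12 12
GT      : 0
PUSH 6  : 0 6
MOD     : 0
DUP     : 0 0
EQ      : 1
PUSH -3 : 1 -3
MUL     : -3
PUSH 2  : -3 2
OVER    : -3 2 -3
GT      : -3 1
STORE 2 : -3
PUSH 8  : -3 8
LOAD 2  : -3 8 1
EQ      : -3 0
SWAP    : 0 -3
DUP     : 0 -3 -3
POP     : 0 -3
DUP     : 0 -3 -3
MUL     : 0 9
MUL     : 0

1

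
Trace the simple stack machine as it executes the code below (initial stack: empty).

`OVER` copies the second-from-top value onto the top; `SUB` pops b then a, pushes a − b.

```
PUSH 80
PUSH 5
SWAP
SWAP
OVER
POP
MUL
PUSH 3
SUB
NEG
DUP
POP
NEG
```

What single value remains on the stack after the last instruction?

PUSH 80 → [80]
PUSH 5  → [80, 5]
SWAP    → [5, 80]
SWAP    → [80, 5]
OVER    → [80, 5, 80]
POP     → [80, 5]
MUL     → [400]
PUSH 3  → [400, 3]
SUB     → [397]
NEG     → [-397]
DUP     → [-397, -397]
POP     → [-397]
NEG     → [397]

397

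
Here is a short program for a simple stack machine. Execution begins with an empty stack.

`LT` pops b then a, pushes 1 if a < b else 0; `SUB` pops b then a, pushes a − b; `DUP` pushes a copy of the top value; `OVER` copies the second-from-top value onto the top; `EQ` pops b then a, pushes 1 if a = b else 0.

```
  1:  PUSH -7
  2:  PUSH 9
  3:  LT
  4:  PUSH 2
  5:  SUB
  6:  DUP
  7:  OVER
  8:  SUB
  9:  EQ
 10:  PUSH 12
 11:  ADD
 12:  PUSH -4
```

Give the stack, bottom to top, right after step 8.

[-1, 0]

PUSH -7  -7
PUSH 9   -7 9
LT       1
PUSH 2   1 2
SUB      -1
DUP      -1 -1
OVER     -1 -1 -1
SUB      -1 0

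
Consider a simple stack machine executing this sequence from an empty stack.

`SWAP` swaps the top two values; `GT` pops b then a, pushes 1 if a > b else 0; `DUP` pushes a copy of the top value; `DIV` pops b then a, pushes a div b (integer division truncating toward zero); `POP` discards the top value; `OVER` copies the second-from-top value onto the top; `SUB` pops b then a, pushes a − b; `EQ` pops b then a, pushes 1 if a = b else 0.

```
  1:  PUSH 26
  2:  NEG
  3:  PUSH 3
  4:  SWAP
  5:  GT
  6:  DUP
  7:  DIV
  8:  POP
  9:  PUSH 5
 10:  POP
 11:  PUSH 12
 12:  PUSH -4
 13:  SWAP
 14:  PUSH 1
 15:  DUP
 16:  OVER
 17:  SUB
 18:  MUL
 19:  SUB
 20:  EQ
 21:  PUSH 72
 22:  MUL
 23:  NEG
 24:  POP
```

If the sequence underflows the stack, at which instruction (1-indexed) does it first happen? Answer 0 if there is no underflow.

PUSH 26 : [26]
NEG     : [-26]
PUSH 3  : [-26, 3]
SWAP    : [3, -26]
GT      : [1]
DUP     : [1, 1]
DIV     : [1]
POP     : []
PUSH 5  : [5]
POP     : []
PUSH 12 : [12]
PUSH -4 : [12, -4]
SWAP    : [-4, 12]
PUSH 1  : [-4, 12, 1]
DUP     : [-4, 12, 1, 1]
OVER    : [-4, 12, 1, 1, 1]
SUB     : [-4, 12, 1, 0]
MUL     : [-4, 12, 0]
SUB     : [-4, 12]
EQ      : [0]
PUSH 72 : [0, 72]
MUL     : [0]
NEG     : [0]
POP     : []

0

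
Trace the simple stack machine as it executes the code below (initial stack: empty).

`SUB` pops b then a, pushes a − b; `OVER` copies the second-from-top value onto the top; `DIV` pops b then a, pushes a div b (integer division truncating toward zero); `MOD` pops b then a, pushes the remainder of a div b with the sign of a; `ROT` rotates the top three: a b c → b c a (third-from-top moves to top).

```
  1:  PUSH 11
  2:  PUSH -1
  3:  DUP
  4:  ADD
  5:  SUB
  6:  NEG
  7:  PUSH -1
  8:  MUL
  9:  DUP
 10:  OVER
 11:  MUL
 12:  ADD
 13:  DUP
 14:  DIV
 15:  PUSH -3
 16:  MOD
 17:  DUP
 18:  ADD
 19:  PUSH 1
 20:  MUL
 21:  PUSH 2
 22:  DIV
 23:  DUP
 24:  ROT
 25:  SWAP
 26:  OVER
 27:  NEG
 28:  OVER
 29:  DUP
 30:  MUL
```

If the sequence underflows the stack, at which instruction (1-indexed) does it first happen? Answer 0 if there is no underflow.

24

PUSH 11 → 11
PUSH -1 → 11 -1
DUP     → 11 -1 -1
ADD     → 11 -2
SUB     → 13
NEG     → -13
PUSH -1 → -13 -1
MUL     → 13
DUP     → 13 13
OVER    → 13 13 13
MUL     → 13 169
ADD     → 182
DUP     → 182 182
DIV     → 1
PUSH -3 → 1 -3
MOD     → 1
DUP     → 1 1
ADD     → 2
PUSH 1  → 2 1
MUL     → 2
PUSH 2  → 2 2
DIV     → 1
DUP     → 1 1
ROT  — needs 3 operands, stack has 2 → underflow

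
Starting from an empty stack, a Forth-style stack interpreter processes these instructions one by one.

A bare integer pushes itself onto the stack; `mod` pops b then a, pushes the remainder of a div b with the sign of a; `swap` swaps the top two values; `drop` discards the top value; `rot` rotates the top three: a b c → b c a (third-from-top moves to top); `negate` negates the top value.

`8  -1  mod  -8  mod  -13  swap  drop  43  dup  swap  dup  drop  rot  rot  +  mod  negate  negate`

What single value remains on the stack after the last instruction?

8      -> 8
-1     -> 8 -1
mod    -> 0
-8     -> 0 -8
mod    -> 0
-13    -> 0 -13
swap   -> -13 0
drop   -> -13
43     -> -13 43
dup    -> -13 43 43
swap   -> -13 43 43
dup    -> -13 43 43 43
drop   -> -13 43 43
rot    -> 43 43 -13
rot    -> 43 -13 43
+      -> 43 30
mod    -> 13
negate -> -13
negate -> 13

13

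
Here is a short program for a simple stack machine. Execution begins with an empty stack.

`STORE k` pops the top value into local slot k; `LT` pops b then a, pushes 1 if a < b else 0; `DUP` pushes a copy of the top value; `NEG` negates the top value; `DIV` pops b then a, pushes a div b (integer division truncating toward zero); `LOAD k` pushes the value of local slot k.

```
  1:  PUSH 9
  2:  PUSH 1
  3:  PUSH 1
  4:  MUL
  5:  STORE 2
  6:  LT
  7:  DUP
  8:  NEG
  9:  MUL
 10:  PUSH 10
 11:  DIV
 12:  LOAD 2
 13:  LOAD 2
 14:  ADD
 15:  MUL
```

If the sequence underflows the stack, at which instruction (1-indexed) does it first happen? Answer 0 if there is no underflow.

PUSH 9  : 9
PUSH 1  : 9 1
PUSH 1  : 9 1 1
MUL     : 9 1
STORE 2 : 9
LT  — needs 2 operands, stack has 1 → underflow

6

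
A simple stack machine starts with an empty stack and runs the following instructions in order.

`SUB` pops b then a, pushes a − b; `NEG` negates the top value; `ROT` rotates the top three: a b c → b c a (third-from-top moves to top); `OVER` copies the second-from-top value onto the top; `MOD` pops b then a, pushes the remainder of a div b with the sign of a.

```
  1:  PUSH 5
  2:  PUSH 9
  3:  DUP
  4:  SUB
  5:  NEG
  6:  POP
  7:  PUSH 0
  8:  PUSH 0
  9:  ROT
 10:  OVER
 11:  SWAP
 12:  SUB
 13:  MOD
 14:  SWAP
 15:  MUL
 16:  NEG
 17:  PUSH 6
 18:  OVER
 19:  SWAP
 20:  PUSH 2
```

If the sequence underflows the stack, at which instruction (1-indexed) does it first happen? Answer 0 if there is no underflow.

PUSH 5  [5]
PUSH 9  [5, 9]
DUP     [5, 9, 9]
SUB     [5, 0]
NEG     [5, 0]
POP     [5]
PUSH 0  [5, 0]
PUSH 0  [5, 0, 0]
ROT     [0, 0, 5]
OVER    [0, 0, 5, 0]
SWAP    [0, 0, 0, 5]
SUB     [0, 0, -5]
MOD     [0, 0]
SWAP    [0, 0]
MUL     [0]
NEG     [0]
PUSH 6  [0, 6]
OVER    [0, 6, 0]
SWAP    [0, 0, 6]
PUSH 2  [0, 0, 6, 2]

0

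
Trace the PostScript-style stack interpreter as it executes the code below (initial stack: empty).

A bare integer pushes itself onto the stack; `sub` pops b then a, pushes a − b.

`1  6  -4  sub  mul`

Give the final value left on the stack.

10

1    [1]
6    [1, 6]
-4   [1, 6, -4]
sub  [1, 10]
mul  [10]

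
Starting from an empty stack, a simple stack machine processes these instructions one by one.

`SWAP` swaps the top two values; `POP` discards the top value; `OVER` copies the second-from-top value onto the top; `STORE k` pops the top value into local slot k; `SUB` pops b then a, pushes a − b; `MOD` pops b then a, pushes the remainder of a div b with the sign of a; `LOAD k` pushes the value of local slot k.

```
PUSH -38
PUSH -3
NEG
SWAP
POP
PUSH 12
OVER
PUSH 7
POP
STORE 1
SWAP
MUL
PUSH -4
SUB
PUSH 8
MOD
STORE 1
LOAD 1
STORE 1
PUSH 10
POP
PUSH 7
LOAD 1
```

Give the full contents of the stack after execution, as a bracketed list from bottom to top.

[7, 0]

PUSH -38 -> [-38]
PUSH -3  -> [-38, -3]
NEG      -> [-38, 3]
SWAP     -> [3, -38]
POP      -> [3]
PUSH 12  -> [3, 12]
OVER     -> [3, 12, 3]
PUSH 7   -> [3, 12, 3, 7]
POP      -> [3, 12, 3]
STORE 1  -> [3, 12]
SWAP     -> [12, 3]
MUL      -> [36]
PUSH -4  -> [36, -4]
SUB      -> [40]
PUSH 8   -> [40, 8]
MOD      -> [0]
STORE 1  -> []
LOAD 1   -> [0]
STORE 1  -> []
PUSH 10  -> [10]
POP      -> []
PUSH 7   -> [7]
LOAD 1   -> [7, 0]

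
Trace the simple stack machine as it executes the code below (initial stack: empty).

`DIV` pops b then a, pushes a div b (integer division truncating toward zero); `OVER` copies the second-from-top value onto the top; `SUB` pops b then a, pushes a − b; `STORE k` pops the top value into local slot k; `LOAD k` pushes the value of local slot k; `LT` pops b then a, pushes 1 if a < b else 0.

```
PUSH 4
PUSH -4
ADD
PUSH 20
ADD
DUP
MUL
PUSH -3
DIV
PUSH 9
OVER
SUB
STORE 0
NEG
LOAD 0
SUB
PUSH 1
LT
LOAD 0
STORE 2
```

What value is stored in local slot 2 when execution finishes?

PUSH 4  -> [4]
PUSH -4 -> [4, -4]
ADD     -> [0]
PUSH 20 -> [0, 20]
ADD     -> [20]
DUP     -> [20, 20]
MUL     -> [400]
PUSH -3 -> [400, -3]
DIV     -> [-133]
PUSH 9  -> [-133, 9]
OVER    -> [-133, 9, -133]
SUB     -> [-133, 142]
STORE 0 -> [-133]
NEG     -> [133]
LOAD 0  -> [133, 142]
SUB     -> [-9]
PUSH 1  -> [-9, 1]
LT      -> [1]
LOAD 0  -> [1, 142]
STORE 2 -> [1]

142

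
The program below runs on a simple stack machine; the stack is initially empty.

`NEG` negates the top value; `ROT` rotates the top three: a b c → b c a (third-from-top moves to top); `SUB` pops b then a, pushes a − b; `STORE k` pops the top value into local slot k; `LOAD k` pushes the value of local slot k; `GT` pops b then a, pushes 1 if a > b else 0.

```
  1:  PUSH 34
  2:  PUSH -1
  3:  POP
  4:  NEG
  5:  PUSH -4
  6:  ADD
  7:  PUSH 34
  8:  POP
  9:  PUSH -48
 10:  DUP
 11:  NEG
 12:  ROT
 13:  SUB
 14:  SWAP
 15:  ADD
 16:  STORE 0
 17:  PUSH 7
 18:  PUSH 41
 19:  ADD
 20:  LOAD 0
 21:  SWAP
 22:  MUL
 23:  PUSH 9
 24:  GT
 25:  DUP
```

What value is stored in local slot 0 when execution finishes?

PUSH 34  -> [34]
PUSH -1  -> [34, -1]
POP      -> [34]
NEG      -> [-34]
PUSH -4  -> [-34, -4]
ADD      -> [-38]
PUSH 34  -> [-38, 34]
POP      -> [-38]
PUSH -48 -> [-38, -48]
DUP      -> [-38, -48, -48]
NEG      -> [-38, -48, 48]
ROT      -> [-48, 48, -38]
SUB      -> [-48, 86]
SWAP     -> [86, -48]
ADD      -> [38]
STORE 0  -> []
PUSH 7   -> [7]
PUSH 41  -> [7, 41]
ADD      -> [48]
LOAD 0   -> [48, 38]
SWAP     -> [38, 48]
MUL      -> [1824]
PUSH 9   -> [1824, 9]
GT       -> [1]
DUP      -> [1, 1]

38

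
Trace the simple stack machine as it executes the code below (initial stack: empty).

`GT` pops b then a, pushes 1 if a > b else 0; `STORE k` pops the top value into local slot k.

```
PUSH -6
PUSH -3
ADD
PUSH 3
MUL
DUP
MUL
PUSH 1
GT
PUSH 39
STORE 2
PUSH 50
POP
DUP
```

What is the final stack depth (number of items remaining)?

PUSH -6 -> -6
PUSH -3 -> -6 -3
ADD     -> -9
PUSH 3  -> -9 3
MUL     -> -27
DUP     -> -27 -27
MUL     -> 729
PUSH 1  -> 729 1
GT      -> 1
PUSH 39 -> 1 39
STORE 2 -> 1
PUSH 50 -> 1 50
POP     -> 1
DUP     -> 1 1

2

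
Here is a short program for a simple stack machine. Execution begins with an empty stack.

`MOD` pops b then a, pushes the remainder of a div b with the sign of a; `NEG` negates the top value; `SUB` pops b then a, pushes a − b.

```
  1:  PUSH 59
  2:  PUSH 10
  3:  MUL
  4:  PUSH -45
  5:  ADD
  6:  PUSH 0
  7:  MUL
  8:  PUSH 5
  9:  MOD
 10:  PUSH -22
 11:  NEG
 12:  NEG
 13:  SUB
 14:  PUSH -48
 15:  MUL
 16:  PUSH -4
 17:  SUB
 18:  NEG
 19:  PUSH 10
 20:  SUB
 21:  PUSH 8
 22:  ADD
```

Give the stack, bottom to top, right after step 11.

[0, 22]

PUSH 59  : 59
PUSH 10  : 59 10
MUL      : 590
PUSH -45 : 590 -45
ADD      : 545
PUSH 0   : 545 0
MUL      : 0
PUSH 5   : 0 5
MOD      : 0
PUSH -22 : 0 -22
NEG      : 0 22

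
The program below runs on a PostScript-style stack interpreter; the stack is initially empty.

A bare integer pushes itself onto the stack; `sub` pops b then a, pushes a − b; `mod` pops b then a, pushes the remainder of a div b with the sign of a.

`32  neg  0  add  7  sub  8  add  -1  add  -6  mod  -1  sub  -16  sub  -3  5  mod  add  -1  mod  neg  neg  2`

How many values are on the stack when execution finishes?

32  : [32]
neg : [-32]
0   : [-32, 0]
add : [-32]
7   : [-32, 7]
sub : [-39]
8   : [-39, 8]
add : [-31]
-1  : [-31, -1]
add : [-32]
-6  : [-32, -6]
mod : [-2]
-1  : [-2, -1]
sub : [-1]
-16 : [-1, -16]
sub : [15]
-3  : [15, -3]
5   : [15, -3, 5]
mod : [15, -3]
add : [12]
-1  : [12, -1]
mod : [0]
neg : [0]
neg : [0]
2   : [0, 2]

2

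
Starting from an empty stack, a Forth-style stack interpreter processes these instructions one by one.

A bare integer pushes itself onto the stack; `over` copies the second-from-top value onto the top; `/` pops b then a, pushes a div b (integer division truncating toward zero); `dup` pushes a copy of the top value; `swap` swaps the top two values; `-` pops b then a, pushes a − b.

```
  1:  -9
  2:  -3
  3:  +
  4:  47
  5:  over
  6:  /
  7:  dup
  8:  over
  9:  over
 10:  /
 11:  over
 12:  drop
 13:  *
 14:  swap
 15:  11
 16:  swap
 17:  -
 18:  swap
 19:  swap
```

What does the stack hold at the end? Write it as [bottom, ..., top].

[-12, -3, 14]

-9   -> [-9]
-3   -> [-9, -3]
+    -> [-12]
47   -> [-12, 47]
over -> [-12, 47, -12]
/    -> [-12, -3]
dup  -> [-12, -3, -3]
over -> [-12, -3, -3, -3]
over -> [-12, -3, -3, -3, -3]
/    -> [-12, -3, -3, 1]
over -> [-12, -3, -3, 1, -3]
drop -> [-12, -3, -3, 1]
*    -> [-12, -3, -3]
swap -> [-12, -3, -3]
11   -> [-12, -3, -3, 11]
swap -> [-12, -3, 11, -3]
-    -> [-12, -3, 14]
swap -> [-12, 14, -3]
swap -> [-12, -3, 14]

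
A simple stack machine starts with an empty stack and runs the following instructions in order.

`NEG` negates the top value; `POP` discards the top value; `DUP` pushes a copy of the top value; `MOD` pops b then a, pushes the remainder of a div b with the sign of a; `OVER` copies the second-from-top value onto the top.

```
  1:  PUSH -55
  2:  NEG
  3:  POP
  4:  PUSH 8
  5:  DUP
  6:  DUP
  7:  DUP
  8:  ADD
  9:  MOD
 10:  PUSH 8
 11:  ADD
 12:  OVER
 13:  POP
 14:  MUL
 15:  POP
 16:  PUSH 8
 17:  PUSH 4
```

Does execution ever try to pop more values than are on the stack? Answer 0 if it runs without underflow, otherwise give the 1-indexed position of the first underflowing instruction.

0

PUSH -55  [-55]
NEG       [55]
POP       []
PUSH 8    [8]
DUP       [8, 8]
DUP       [8, 8, 8]
DUP       [8, 8, 8, 8]
ADD       [8, 8, 16]
MOD       [8, 8]
PUSH 8    [8, 8, 8]
ADD       [8, 16]
OVER      [8, 16, 8]
POP       [8, 16]
MUL       [128]
POP       []
PUSH 8    [8]
PUSH 4    [8, 4]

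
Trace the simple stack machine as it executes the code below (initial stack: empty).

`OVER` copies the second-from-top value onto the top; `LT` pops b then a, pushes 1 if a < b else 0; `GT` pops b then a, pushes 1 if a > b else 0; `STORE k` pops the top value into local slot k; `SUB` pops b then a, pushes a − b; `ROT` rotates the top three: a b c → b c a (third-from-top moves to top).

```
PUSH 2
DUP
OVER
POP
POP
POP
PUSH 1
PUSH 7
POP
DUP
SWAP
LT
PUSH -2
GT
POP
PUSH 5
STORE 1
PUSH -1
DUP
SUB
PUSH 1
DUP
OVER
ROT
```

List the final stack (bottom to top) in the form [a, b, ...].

[0, 1, 1, 1]

PUSH 2  → [2]
DUP     → [2, 2]
OVER    → [2, 2, 2]
POP     → [2, 2]
POP     → [2]
POP     → []
PUSH 1  → [1]
PUSH 7  → [1, 7]
POP     → [1]
DUP     → [1, 1]
SWAP    → [1, 1]
LT      → [0]
PUSH -2 → [0, -2]
GT      → [1]
POP     → []
PUSH 5  → [5]
STORE 1 → []
PUSH -1 → [-1]
DUP     → [-1, -1]
SUB     → [0]
PUSH 1  → [0, 1]
DUP     → [0, 1, 1]
OVER    → [0, 1, 1, 1]
ROT     → [0, 1, 1, 1]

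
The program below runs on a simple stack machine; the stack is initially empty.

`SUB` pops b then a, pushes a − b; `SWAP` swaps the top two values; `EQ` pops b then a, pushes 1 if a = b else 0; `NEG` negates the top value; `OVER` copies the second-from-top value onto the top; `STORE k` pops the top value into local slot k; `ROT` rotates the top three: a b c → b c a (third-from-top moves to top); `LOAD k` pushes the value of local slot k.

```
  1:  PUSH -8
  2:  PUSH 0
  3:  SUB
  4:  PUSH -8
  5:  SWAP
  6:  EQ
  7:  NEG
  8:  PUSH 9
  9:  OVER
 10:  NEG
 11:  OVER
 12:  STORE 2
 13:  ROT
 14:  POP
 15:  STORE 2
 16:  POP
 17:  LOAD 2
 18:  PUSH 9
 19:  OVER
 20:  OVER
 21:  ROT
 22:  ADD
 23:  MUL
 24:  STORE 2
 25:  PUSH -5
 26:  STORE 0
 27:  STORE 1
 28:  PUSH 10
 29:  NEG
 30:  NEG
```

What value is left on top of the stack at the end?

10

PUSH -8 : [-8]
PUSH 0  : [-8, 0]
SUB     : [-8]
PUSH -8 : [-8, -8]
SWAP    : [-8, -8]
EQ      : [1]
NEG     : [-1]
PUSH 9  : [-1, 9]
OVER    : [-1, 9, -1]
NEG     : [-1, 9, 1]
OVER    : [-1, 9, 1, 9]
STORE 2 : [-1, 9, 1]
ROT     : [9, 1, -1]
POP     : [9, 1]
STORE 2 : [9]
POP     : []
LOAD 2  : [1]
PUSH 9  : [1, 9]
OVER    : [1, 9, 1]
OVER    : [1, 9, 1, 9]
ROT     : [1, 1, 9, 9]
ADD     : [1, 1, 18]
MUL     : [1, 18]
STORE 2 : [1]
PUSH -5 : [1, -5]
STORE 0 : [1]
STORE 1 : []
PUSH 10 : [10]
NEG     : [-10]
NEG     : [10]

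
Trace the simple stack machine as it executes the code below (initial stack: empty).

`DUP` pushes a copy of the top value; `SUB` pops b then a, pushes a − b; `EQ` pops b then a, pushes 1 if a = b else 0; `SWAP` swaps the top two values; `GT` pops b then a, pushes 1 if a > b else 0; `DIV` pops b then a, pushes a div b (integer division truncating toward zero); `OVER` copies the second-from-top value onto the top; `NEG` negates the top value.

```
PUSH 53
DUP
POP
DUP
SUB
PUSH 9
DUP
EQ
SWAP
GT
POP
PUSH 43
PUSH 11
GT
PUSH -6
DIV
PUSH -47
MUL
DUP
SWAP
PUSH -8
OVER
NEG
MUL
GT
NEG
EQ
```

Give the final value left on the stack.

1

PUSH 53  → [53]
DUP      → [53, 53]
POP      → [53]
DUP      → [53, 53]
SUB      → [0]
PUSH 9   → [0, 9]
DUP      → [0, 9, 9]
EQ       → [0, 1]
SWAP     → [1, 0]
GT       → [1]
POP      → []
PUSH 43  → [43]
PUSH 11  → [43, 11]
GT       → [1]
PUSH -6  → [1, -6]
DIV      → [0]
PUSH -47 → [0, -47]
MUL      → [0]
DUP      → [0, 0]
SWAP     → [0, 0]
PUSH -8  → [0, 0, -8]
OVER     → [0, 0, -8, 0]
NEG      → [0, 0, -8, 0]
MUL      → [0, 0, 0]
GT       → [0, 0]
NEG      → [0, 0]
EQ       → [1]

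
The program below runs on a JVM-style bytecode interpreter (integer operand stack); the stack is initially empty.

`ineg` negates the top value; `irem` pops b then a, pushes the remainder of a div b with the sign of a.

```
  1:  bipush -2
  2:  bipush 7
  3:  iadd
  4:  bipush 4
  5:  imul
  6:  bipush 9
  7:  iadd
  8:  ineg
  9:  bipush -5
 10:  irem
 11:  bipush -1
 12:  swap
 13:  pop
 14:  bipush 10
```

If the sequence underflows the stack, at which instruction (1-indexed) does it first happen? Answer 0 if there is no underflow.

bipush -2 → [-2]
bipush 7  → [-2, 7]
iadd      → [5]
bipush 4  → [5, 4]
imul      → [20]
bipush 9  → [20, 9]
iadd      → [29]
ineg      → [-29]
bipush -5 → [-29, -5]
irem      → [-4]
bipush -1 → [-4, -1]
swap      → [-1, -4]
pop       → [-1]
bipush 10 → [-1, 10]

0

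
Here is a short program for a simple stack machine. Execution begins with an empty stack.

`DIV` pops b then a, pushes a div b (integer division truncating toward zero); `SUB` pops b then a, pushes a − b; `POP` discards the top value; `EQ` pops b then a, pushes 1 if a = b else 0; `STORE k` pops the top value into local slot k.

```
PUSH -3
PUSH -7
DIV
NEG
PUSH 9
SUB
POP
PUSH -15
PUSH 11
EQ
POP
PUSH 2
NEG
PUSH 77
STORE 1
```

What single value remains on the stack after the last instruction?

PUSH -3  -> [-3]
PUSH -7  -> [-3, -7]
DIV      -> [0]
NEG      -> [0]
PUSH 9   -> [0, 9]
SUB      -> [-9]
POP      -> []
PUSH -15 -> [-15]
PUSH 11  -> [-15, 11]
EQ       -> [0]
POP      -> []
PUSH 2   -> [2]
NEG      -> [-2]
PUSH 77  -> [-2, 77]
STORE 1  -> [-2]

-2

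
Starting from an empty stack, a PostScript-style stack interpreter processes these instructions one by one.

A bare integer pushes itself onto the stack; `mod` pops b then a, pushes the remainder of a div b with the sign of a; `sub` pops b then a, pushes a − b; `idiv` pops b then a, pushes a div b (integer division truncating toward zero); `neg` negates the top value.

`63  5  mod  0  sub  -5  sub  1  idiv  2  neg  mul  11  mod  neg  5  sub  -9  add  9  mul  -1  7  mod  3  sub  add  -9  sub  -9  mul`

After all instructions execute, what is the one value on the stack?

63    63
5     63 5
mod   3
0     3 0
sub   3
-5    3 -5
sub   8
1     8 1
idiv  8
2     8 2
neg   8 -2
mul   -16
11    -16 11
mod   -5
neg   5
5     5 5
sub   0
-9    0 -9
add   -9
9     -9 9
mul   -81
-1    -81 -1
7     -81 -1 7
mod   -81 -1
3     -81 -1 3
sub   -81 -4
add   -85
-9    -85 -9
sub   -76
-9    -76 -9
mul   684

684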